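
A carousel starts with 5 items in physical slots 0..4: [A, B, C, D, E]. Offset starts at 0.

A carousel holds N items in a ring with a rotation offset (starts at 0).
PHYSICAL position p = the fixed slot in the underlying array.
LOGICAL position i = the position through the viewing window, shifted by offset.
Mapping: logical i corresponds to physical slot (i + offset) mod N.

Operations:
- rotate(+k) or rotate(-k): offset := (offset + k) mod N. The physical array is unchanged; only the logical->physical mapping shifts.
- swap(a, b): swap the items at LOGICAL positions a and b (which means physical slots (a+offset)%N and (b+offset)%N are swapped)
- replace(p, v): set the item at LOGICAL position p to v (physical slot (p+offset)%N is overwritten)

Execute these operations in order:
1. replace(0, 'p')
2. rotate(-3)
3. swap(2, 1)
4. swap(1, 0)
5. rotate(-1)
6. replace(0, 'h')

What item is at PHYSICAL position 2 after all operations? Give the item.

Answer: E

Derivation:
After op 1 (replace(0, 'p')): offset=0, physical=[p,B,C,D,E], logical=[p,B,C,D,E]
After op 2 (rotate(-3)): offset=2, physical=[p,B,C,D,E], logical=[C,D,E,p,B]
After op 3 (swap(2, 1)): offset=2, physical=[p,B,C,E,D], logical=[C,E,D,p,B]
After op 4 (swap(1, 0)): offset=2, physical=[p,B,E,C,D], logical=[E,C,D,p,B]
After op 5 (rotate(-1)): offset=1, physical=[p,B,E,C,D], logical=[B,E,C,D,p]
After op 6 (replace(0, 'h')): offset=1, physical=[p,h,E,C,D], logical=[h,E,C,D,p]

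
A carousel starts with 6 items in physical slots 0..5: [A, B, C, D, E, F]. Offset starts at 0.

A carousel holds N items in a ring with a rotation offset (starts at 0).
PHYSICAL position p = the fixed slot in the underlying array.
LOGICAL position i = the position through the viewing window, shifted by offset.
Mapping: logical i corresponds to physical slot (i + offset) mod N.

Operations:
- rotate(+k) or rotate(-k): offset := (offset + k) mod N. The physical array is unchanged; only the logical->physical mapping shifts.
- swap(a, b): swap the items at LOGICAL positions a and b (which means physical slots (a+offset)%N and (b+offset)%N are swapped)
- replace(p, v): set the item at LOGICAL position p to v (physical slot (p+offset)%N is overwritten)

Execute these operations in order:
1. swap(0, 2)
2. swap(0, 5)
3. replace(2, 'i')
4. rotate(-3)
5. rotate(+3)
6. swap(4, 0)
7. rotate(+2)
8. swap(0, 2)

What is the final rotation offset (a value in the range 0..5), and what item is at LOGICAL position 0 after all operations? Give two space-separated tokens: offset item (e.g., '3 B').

After op 1 (swap(0, 2)): offset=0, physical=[C,B,A,D,E,F], logical=[C,B,A,D,E,F]
After op 2 (swap(0, 5)): offset=0, physical=[F,B,A,D,E,C], logical=[F,B,A,D,E,C]
After op 3 (replace(2, 'i')): offset=0, physical=[F,B,i,D,E,C], logical=[F,B,i,D,E,C]
After op 4 (rotate(-3)): offset=3, physical=[F,B,i,D,E,C], logical=[D,E,C,F,B,i]
After op 5 (rotate(+3)): offset=0, physical=[F,B,i,D,E,C], logical=[F,B,i,D,E,C]
After op 6 (swap(4, 0)): offset=0, physical=[E,B,i,D,F,C], logical=[E,B,i,D,F,C]
After op 7 (rotate(+2)): offset=2, physical=[E,B,i,D,F,C], logical=[i,D,F,C,E,B]
After op 8 (swap(0, 2)): offset=2, physical=[E,B,F,D,i,C], logical=[F,D,i,C,E,B]

Answer: 2 F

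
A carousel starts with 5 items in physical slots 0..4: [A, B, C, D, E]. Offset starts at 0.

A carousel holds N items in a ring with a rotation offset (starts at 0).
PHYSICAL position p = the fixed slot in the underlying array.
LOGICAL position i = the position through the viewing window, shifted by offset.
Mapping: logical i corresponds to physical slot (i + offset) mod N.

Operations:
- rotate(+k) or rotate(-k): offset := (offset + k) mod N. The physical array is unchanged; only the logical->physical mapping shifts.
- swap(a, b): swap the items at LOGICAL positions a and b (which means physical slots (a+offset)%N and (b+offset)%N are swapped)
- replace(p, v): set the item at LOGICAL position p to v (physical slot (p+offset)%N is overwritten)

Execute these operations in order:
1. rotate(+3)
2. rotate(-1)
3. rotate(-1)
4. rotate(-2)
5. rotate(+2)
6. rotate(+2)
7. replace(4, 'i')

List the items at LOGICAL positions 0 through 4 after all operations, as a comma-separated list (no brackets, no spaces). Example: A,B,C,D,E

Answer: D,E,A,B,i

Derivation:
After op 1 (rotate(+3)): offset=3, physical=[A,B,C,D,E], logical=[D,E,A,B,C]
After op 2 (rotate(-1)): offset=2, physical=[A,B,C,D,E], logical=[C,D,E,A,B]
After op 3 (rotate(-1)): offset=1, physical=[A,B,C,D,E], logical=[B,C,D,E,A]
After op 4 (rotate(-2)): offset=4, physical=[A,B,C,D,E], logical=[E,A,B,C,D]
After op 5 (rotate(+2)): offset=1, physical=[A,B,C,D,E], logical=[B,C,D,E,A]
After op 6 (rotate(+2)): offset=3, physical=[A,B,C,D,E], logical=[D,E,A,B,C]
After op 7 (replace(4, 'i')): offset=3, physical=[A,B,i,D,E], logical=[D,E,A,B,i]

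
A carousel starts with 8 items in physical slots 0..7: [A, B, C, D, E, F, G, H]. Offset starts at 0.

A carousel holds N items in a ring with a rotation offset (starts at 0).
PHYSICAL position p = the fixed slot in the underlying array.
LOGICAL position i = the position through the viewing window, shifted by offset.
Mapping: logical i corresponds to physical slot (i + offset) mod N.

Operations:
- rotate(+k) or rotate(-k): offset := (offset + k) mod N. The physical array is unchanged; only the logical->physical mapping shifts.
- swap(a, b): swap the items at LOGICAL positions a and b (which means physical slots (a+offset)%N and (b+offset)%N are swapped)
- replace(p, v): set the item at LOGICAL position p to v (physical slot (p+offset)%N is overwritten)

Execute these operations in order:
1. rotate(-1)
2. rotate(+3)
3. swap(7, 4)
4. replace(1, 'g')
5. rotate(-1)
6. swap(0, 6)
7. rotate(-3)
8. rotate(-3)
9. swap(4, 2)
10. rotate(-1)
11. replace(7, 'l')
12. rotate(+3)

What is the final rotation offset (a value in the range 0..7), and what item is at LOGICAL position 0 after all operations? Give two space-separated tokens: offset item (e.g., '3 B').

After op 1 (rotate(-1)): offset=7, physical=[A,B,C,D,E,F,G,H], logical=[H,A,B,C,D,E,F,G]
After op 2 (rotate(+3)): offset=2, physical=[A,B,C,D,E,F,G,H], logical=[C,D,E,F,G,H,A,B]
After op 3 (swap(7, 4)): offset=2, physical=[A,G,C,D,E,F,B,H], logical=[C,D,E,F,B,H,A,G]
After op 4 (replace(1, 'g')): offset=2, physical=[A,G,C,g,E,F,B,H], logical=[C,g,E,F,B,H,A,G]
After op 5 (rotate(-1)): offset=1, physical=[A,G,C,g,E,F,B,H], logical=[G,C,g,E,F,B,H,A]
After op 6 (swap(0, 6)): offset=1, physical=[A,H,C,g,E,F,B,G], logical=[H,C,g,E,F,B,G,A]
After op 7 (rotate(-3)): offset=6, physical=[A,H,C,g,E,F,B,G], logical=[B,G,A,H,C,g,E,F]
After op 8 (rotate(-3)): offset=3, physical=[A,H,C,g,E,F,B,G], logical=[g,E,F,B,G,A,H,C]
After op 9 (swap(4, 2)): offset=3, physical=[A,H,C,g,E,G,B,F], logical=[g,E,G,B,F,A,H,C]
After op 10 (rotate(-1)): offset=2, physical=[A,H,C,g,E,G,B,F], logical=[C,g,E,G,B,F,A,H]
After op 11 (replace(7, 'l')): offset=2, physical=[A,l,C,g,E,G,B,F], logical=[C,g,E,G,B,F,A,l]
After op 12 (rotate(+3)): offset=5, physical=[A,l,C,g,E,G,B,F], logical=[G,B,F,A,l,C,g,E]

Answer: 5 G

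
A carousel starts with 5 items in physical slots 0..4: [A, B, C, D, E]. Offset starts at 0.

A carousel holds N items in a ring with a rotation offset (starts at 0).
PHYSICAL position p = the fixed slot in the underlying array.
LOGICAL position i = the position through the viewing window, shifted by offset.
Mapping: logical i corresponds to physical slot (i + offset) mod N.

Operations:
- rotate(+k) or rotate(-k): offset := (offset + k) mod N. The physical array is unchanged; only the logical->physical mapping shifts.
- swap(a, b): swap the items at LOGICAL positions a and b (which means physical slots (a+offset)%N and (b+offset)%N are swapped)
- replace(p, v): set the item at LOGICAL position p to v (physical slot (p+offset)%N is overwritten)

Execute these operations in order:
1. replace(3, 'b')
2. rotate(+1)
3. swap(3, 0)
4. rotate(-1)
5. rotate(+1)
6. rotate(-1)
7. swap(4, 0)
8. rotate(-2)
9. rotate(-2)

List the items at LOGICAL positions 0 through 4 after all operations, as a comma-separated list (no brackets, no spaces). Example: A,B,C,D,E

Answer: E,C,b,A,B

Derivation:
After op 1 (replace(3, 'b')): offset=0, physical=[A,B,C,b,E], logical=[A,B,C,b,E]
After op 2 (rotate(+1)): offset=1, physical=[A,B,C,b,E], logical=[B,C,b,E,A]
After op 3 (swap(3, 0)): offset=1, physical=[A,E,C,b,B], logical=[E,C,b,B,A]
After op 4 (rotate(-1)): offset=0, physical=[A,E,C,b,B], logical=[A,E,C,b,B]
After op 5 (rotate(+1)): offset=1, physical=[A,E,C,b,B], logical=[E,C,b,B,A]
After op 6 (rotate(-1)): offset=0, physical=[A,E,C,b,B], logical=[A,E,C,b,B]
After op 7 (swap(4, 0)): offset=0, physical=[B,E,C,b,A], logical=[B,E,C,b,A]
After op 8 (rotate(-2)): offset=3, physical=[B,E,C,b,A], logical=[b,A,B,E,C]
After op 9 (rotate(-2)): offset=1, physical=[B,E,C,b,A], logical=[E,C,b,A,B]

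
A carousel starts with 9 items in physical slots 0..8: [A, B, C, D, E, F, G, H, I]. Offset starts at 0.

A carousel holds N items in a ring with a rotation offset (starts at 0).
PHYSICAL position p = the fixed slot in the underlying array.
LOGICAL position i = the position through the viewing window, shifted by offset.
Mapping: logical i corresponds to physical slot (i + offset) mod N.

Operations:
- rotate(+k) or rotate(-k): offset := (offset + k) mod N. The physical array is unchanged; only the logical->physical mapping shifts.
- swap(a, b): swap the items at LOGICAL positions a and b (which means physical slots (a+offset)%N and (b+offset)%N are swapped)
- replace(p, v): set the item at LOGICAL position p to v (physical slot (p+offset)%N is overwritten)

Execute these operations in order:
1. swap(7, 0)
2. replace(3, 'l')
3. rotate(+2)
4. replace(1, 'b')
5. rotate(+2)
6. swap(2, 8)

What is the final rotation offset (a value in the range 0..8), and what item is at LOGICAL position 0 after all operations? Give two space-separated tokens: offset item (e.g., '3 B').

Answer: 4 E

Derivation:
After op 1 (swap(7, 0)): offset=0, physical=[H,B,C,D,E,F,G,A,I], logical=[H,B,C,D,E,F,G,A,I]
After op 2 (replace(3, 'l')): offset=0, physical=[H,B,C,l,E,F,G,A,I], logical=[H,B,C,l,E,F,G,A,I]
After op 3 (rotate(+2)): offset=2, physical=[H,B,C,l,E,F,G,A,I], logical=[C,l,E,F,G,A,I,H,B]
After op 4 (replace(1, 'b')): offset=2, physical=[H,B,C,b,E,F,G,A,I], logical=[C,b,E,F,G,A,I,H,B]
After op 5 (rotate(+2)): offset=4, physical=[H,B,C,b,E,F,G,A,I], logical=[E,F,G,A,I,H,B,C,b]
After op 6 (swap(2, 8)): offset=4, physical=[H,B,C,G,E,F,b,A,I], logical=[E,F,b,A,I,H,B,C,G]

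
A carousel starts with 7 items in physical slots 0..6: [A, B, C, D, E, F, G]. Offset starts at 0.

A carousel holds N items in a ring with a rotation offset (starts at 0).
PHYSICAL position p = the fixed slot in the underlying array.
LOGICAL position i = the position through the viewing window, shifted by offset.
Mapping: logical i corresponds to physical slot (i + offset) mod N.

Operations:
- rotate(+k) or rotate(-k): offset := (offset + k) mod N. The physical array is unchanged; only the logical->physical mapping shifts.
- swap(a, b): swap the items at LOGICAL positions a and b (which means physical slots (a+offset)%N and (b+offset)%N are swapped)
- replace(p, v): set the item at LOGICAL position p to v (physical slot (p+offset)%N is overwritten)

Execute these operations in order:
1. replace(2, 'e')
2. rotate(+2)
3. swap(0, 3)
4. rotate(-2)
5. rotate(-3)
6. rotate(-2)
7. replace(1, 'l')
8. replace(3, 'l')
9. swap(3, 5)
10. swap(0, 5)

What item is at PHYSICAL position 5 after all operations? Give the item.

Answer: A

Derivation:
After op 1 (replace(2, 'e')): offset=0, physical=[A,B,e,D,E,F,G], logical=[A,B,e,D,E,F,G]
After op 2 (rotate(+2)): offset=2, physical=[A,B,e,D,E,F,G], logical=[e,D,E,F,G,A,B]
After op 3 (swap(0, 3)): offset=2, physical=[A,B,F,D,E,e,G], logical=[F,D,E,e,G,A,B]
After op 4 (rotate(-2)): offset=0, physical=[A,B,F,D,E,e,G], logical=[A,B,F,D,E,e,G]
After op 5 (rotate(-3)): offset=4, physical=[A,B,F,D,E,e,G], logical=[E,e,G,A,B,F,D]
After op 6 (rotate(-2)): offset=2, physical=[A,B,F,D,E,e,G], logical=[F,D,E,e,G,A,B]
After op 7 (replace(1, 'l')): offset=2, physical=[A,B,F,l,E,e,G], logical=[F,l,E,e,G,A,B]
After op 8 (replace(3, 'l')): offset=2, physical=[A,B,F,l,E,l,G], logical=[F,l,E,l,G,A,B]
After op 9 (swap(3, 5)): offset=2, physical=[l,B,F,l,E,A,G], logical=[F,l,E,A,G,l,B]
After op 10 (swap(0, 5)): offset=2, physical=[F,B,l,l,E,A,G], logical=[l,l,E,A,G,F,B]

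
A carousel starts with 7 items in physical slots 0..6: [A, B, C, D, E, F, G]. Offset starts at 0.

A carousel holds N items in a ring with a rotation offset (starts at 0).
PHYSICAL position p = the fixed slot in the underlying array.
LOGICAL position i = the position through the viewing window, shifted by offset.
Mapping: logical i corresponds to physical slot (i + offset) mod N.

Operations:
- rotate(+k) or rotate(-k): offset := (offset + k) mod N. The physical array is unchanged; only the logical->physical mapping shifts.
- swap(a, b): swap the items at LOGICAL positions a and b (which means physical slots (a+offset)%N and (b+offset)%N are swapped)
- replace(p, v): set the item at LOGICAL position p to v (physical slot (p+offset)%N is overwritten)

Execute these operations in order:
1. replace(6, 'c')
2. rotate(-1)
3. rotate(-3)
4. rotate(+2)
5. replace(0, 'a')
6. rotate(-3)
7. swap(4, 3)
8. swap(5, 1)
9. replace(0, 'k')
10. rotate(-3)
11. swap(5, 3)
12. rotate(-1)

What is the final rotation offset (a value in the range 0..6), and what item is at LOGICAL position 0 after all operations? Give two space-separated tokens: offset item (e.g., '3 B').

After op 1 (replace(6, 'c')): offset=0, physical=[A,B,C,D,E,F,c], logical=[A,B,C,D,E,F,c]
After op 2 (rotate(-1)): offset=6, physical=[A,B,C,D,E,F,c], logical=[c,A,B,C,D,E,F]
After op 3 (rotate(-3)): offset=3, physical=[A,B,C,D,E,F,c], logical=[D,E,F,c,A,B,C]
After op 4 (rotate(+2)): offset=5, physical=[A,B,C,D,E,F,c], logical=[F,c,A,B,C,D,E]
After op 5 (replace(0, 'a')): offset=5, physical=[A,B,C,D,E,a,c], logical=[a,c,A,B,C,D,E]
After op 6 (rotate(-3)): offset=2, physical=[A,B,C,D,E,a,c], logical=[C,D,E,a,c,A,B]
After op 7 (swap(4, 3)): offset=2, physical=[A,B,C,D,E,c,a], logical=[C,D,E,c,a,A,B]
After op 8 (swap(5, 1)): offset=2, physical=[D,B,C,A,E,c,a], logical=[C,A,E,c,a,D,B]
After op 9 (replace(0, 'k')): offset=2, physical=[D,B,k,A,E,c,a], logical=[k,A,E,c,a,D,B]
After op 10 (rotate(-3)): offset=6, physical=[D,B,k,A,E,c,a], logical=[a,D,B,k,A,E,c]
After op 11 (swap(5, 3)): offset=6, physical=[D,B,E,A,k,c,a], logical=[a,D,B,E,A,k,c]
After op 12 (rotate(-1)): offset=5, physical=[D,B,E,A,k,c,a], logical=[c,a,D,B,E,A,k]

Answer: 5 c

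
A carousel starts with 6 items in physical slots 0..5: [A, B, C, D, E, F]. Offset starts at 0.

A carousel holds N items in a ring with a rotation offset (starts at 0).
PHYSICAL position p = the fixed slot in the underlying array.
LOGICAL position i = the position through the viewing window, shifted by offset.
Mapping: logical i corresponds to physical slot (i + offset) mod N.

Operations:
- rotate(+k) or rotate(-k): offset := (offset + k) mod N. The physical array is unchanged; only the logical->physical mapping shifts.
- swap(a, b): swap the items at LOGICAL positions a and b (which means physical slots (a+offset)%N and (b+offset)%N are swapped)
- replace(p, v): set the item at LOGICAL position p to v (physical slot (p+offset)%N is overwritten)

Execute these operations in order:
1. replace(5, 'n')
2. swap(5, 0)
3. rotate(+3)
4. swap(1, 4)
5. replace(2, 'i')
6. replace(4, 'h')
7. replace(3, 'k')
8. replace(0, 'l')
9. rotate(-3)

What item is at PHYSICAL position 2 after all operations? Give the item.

After op 1 (replace(5, 'n')): offset=0, physical=[A,B,C,D,E,n], logical=[A,B,C,D,E,n]
After op 2 (swap(5, 0)): offset=0, physical=[n,B,C,D,E,A], logical=[n,B,C,D,E,A]
After op 3 (rotate(+3)): offset=3, physical=[n,B,C,D,E,A], logical=[D,E,A,n,B,C]
After op 4 (swap(1, 4)): offset=3, physical=[n,E,C,D,B,A], logical=[D,B,A,n,E,C]
After op 5 (replace(2, 'i')): offset=3, physical=[n,E,C,D,B,i], logical=[D,B,i,n,E,C]
After op 6 (replace(4, 'h')): offset=3, physical=[n,h,C,D,B,i], logical=[D,B,i,n,h,C]
After op 7 (replace(3, 'k')): offset=3, physical=[k,h,C,D,B,i], logical=[D,B,i,k,h,C]
After op 8 (replace(0, 'l')): offset=3, physical=[k,h,C,l,B,i], logical=[l,B,i,k,h,C]
After op 9 (rotate(-3)): offset=0, physical=[k,h,C,l,B,i], logical=[k,h,C,l,B,i]

Answer: C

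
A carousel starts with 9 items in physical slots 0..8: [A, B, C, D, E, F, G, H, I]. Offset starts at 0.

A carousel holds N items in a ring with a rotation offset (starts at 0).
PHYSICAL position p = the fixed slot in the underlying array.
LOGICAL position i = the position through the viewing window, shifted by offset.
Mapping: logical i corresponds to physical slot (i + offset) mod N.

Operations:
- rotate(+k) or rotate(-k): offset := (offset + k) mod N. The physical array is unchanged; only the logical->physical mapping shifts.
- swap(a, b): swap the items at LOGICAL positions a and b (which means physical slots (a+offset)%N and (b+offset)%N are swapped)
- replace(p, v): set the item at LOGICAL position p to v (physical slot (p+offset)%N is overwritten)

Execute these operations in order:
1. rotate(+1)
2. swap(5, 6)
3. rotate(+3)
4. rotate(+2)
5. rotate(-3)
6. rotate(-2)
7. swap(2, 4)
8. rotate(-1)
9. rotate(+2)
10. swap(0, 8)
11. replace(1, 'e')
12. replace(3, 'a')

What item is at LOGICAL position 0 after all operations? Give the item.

Answer: B

Derivation:
After op 1 (rotate(+1)): offset=1, physical=[A,B,C,D,E,F,G,H,I], logical=[B,C,D,E,F,G,H,I,A]
After op 2 (swap(5, 6)): offset=1, physical=[A,B,C,D,E,F,H,G,I], logical=[B,C,D,E,F,H,G,I,A]
After op 3 (rotate(+3)): offset=4, physical=[A,B,C,D,E,F,H,G,I], logical=[E,F,H,G,I,A,B,C,D]
After op 4 (rotate(+2)): offset=6, physical=[A,B,C,D,E,F,H,G,I], logical=[H,G,I,A,B,C,D,E,F]
After op 5 (rotate(-3)): offset=3, physical=[A,B,C,D,E,F,H,G,I], logical=[D,E,F,H,G,I,A,B,C]
After op 6 (rotate(-2)): offset=1, physical=[A,B,C,D,E,F,H,G,I], logical=[B,C,D,E,F,H,G,I,A]
After op 7 (swap(2, 4)): offset=1, physical=[A,B,C,F,E,D,H,G,I], logical=[B,C,F,E,D,H,G,I,A]
After op 8 (rotate(-1)): offset=0, physical=[A,B,C,F,E,D,H,G,I], logical=[A,B,C,F,E,D,H,G,I]
After op 9 (rotate(+2)): offset=2, physical=[A,B,C,F,E,D,H,G,I], logical=[C,F,E,D,H,G,I,A,B]
After op 10 (swap(0, 8)): offset=2, physical=[A,C,B,F,E,D,H,G,I], logical=[B,F,E,D,H,G,I,A,C]
After op 11 (replace(1, 'e')): offset=2, physical=[A,C,B,e,E,D,H,G,I], logical=[B,e,E,D,H,G,I,A,C]
After op 12 (replace(3, 'a')): offset=2, physical=[A,C,B,e,E,a,H,G,I], logical=[B,e,E,a,H,G,I,A,C]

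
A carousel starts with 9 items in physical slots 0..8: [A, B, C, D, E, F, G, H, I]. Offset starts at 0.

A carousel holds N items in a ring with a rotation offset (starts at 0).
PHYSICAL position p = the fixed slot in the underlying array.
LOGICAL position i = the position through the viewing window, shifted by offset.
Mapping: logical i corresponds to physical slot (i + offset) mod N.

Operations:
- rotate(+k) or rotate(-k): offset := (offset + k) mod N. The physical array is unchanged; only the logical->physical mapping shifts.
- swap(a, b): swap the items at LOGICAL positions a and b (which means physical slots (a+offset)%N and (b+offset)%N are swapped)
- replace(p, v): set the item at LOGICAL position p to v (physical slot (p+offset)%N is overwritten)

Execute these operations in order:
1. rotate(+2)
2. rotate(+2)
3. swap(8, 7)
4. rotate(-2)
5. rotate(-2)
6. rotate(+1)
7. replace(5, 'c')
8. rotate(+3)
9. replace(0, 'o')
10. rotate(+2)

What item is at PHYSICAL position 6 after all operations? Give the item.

Answer: c

Derivation:
After op 1 (rotate(+2)): offset=2, physical=[A,B,C,D,E,F,G,H,I], logical=[C,D,E,F,G,H,I,A,B]
After op 2 (rotate(+2)): offset=4, physical=[A,B,C,D,E,F,G,H,I], logical=[E,F,G,H,I,A,B,C,D]
After op 3 (swap(8, 7)): offset=4, physical=[A,B,D,C,E,F,G,H,I], logical=[E,F,G,H,I,A,B,D,C]
After op 4 (rotate(-2)): offset=2, physical=[A,B,D,C,E,F,G,H,I], logical=[D,C,E,F,G,H,I,A,B]
After op 5 (rotate(-2)): offset=0, physical=[A,B,D,C,E,F,G,H,I], logical=[A,B,D,C,E,F,G,H,I]
After op 6 (rotate(+1)): offset=1, physical=[A,B,D,C,E,F,G,H,I], logical=[B,D,C,E,F,G,H,I,A]
After op 7 (replace(5, 'c')): offset=1, physical=[A,B,D,C,E,F,c,H,I], logical=[B,D,C,E,F,c,H,I,A]
After op 8 (rotate(+3)): offset=4, physical=[A,B,D,C,E,F,c,H,I], logical=[E,F,c,H,I,A,B,D,C]
After op 9 (replace(0, 'o')): offset=4, physical=[A,B,D,C,o,F,c,H,I], logical=[o,F,c,H,I,A,B,D,C]
After op 10 (rotate(+2)): offset=6, physical=[A,B,D,C,o,F,c,H,I], logical=[c,H,I,A,B,D,C,o,F]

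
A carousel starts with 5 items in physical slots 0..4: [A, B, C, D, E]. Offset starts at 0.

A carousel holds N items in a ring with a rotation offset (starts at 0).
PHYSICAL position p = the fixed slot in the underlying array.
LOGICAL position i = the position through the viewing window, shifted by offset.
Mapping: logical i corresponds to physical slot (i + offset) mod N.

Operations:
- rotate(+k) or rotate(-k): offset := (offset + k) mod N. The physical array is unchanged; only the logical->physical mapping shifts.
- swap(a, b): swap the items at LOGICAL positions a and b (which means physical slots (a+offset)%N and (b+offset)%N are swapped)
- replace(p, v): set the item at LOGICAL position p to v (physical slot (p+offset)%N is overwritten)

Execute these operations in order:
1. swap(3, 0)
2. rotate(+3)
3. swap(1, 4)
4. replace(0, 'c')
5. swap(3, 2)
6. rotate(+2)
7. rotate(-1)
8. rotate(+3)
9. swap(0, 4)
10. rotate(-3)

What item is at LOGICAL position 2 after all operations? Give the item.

After op 1 (swap(3, 0)): offset=0, physical=[D,B,C,A,E], logical=[D,B,C,A,E]
After op 2 (rotate(+3)): offset=3, physical=[D,B,C,A,E], logical=[A,E,D,B,C]
After op 3 (swap(1, 4)): offset=3, physical=[D,B,E,A,C], logical=[A,C,D,B,E]
After op 4 (replace(0, 'c')): offset=3, physical=[D,B,E,c,C], logical=[c,C,D,B,E]
After op 5 (swap(3, 2)): offset=3, physical=[B,D,E,c,C], logical=[c,C,B,D,E]
After op 6 (rotate(+2)): offset=0, physical=[B,D,E,c,C], logical=[B,D,E,c,C]
After op 7 (rotate(-1)): offset=4, physical=[B,D,E,c,C], logical=[C,B,D,E,c]
After op 8 (rotate(+3)): offset=2, physical=[B,D,E,c,C], logical=[E,c,C,B,D]
After op 9 (swap(0, 4)): offset=2, physical=[B,E,D,c,C], logical=[D,c,C,B,E]
After op 10 (rotate(-3)): offset=4, physical=[B,E,D,c,C], logical=[C,B,E,D,c]

Answer: E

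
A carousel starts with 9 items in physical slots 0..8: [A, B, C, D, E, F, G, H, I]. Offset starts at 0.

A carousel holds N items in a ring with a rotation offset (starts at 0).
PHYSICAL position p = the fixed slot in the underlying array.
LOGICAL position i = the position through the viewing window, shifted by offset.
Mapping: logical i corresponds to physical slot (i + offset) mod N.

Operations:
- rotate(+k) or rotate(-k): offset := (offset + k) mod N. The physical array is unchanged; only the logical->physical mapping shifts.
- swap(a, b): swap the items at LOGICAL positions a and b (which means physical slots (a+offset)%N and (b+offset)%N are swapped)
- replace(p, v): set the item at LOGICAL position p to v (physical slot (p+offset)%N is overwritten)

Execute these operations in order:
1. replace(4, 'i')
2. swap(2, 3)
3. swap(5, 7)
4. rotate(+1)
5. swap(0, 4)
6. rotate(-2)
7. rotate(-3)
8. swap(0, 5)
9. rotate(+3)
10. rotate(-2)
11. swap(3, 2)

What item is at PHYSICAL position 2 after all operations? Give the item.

After op 1 (replace(4, 'i')): offset=0, physical=[A,B,C,D,i,F,G,H,I], logical=[A,B,C,D,i,F,G,H,I]
After op 2 (swap(2, 3)): offset=0, physical=[A,B,D,C,i,F,G,H,I], logical=[A,B,D,C,i,F,G,H,I]
After op 3 (swap(5, 7)): offset=0, physical=[A,B,D,C,i,H,G,F,I], logical=[A,B,D,C,i,H,G,F,I]
After op 4 (rotate(+1)): offset=1, physical=[A,B,D,C,i,H,G,F,I], logical=[B,D,C,i,H,G,F,I,A]
After op 5 (swap(0, 4)): offset=1, physical=[A,H,D,C,i,B,G,F,I], logical=[H,D,C,i,B,G,F,I,A]
After op 6 (rotate(-2)): offset=8, physical=[A,H,D,C,i,B,G,F,I], logical=[I,A,H,D,C,i,B,G,F]
After op 7 (rotate(-3)): offset=5, physical=[A,H,D,C,i,B,G,F,I], logical=[B,G,F,I,A,H,D,C,i]
After op 8 (swap(0, 5)): offset=5, physical=[A,B,D,C,i,H,G,F,I], logical=[H,G,F,I,A,B,D,C,i]
After op 9 (rotate(+3)): offset=8, physical=[A,B,D,C,i,H,G,F,I], logical=[I,A,B,D,C,i,H,G,F]
After op 10 (rotate(-2)): offset=6, physical=[A,B,D,C,i,H,G,F,I], logical=[G,F,I,A,B,D,C,i,H]
After op 11 (swap(3, 2)): offset=6, physical=[I,B,D,C,i,H,G,F,A], logical=[G,F,A,I,B,D,C,i,H]

Answer: D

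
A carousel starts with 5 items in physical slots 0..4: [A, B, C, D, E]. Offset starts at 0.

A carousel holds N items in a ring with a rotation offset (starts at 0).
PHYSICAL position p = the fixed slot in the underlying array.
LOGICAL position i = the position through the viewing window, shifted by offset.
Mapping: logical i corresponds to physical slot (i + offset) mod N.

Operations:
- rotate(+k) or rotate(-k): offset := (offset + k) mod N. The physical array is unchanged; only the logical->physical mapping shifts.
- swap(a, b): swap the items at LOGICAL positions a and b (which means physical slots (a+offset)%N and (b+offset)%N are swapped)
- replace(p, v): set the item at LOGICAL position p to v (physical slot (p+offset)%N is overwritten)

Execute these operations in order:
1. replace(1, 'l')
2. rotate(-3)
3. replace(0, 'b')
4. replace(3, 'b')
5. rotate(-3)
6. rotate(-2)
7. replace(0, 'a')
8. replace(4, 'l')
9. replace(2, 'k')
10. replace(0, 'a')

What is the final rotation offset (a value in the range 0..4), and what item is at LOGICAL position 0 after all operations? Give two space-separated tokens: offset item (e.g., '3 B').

Answer: 2 a

Derivation:
After op 1 (replace(1, 'l')): offset=0, physical=[A,l,C,D,E], logical=[A,l,C,D,E]
After op 2 (rotate(-3)): offset=2, physical=[A,l,C,D,E], logical=[C,D,E,A,l]
After op 3 (replace(0, 'b')): offset=2, physical=[A,l,b,D,E], logical=[b,D,E,A,l]
After op 4 (replace(3, 'b')): offset=2, physical=[b,l,b,D,E], logical=[b,D,E,b,l]
After op 5 (rotate(-3)): offset=4, physical=[b,l,b,D,E], logical=[E,b,l,b,D]
After op 6 (rotate(-2)): offset=2, physical=[b,l,b,D,E], logical=[b,D,E,b,l]
After op 7 (replace(0, 'a')): offset=2, physical=[b,l,a,D,E], logical=[a,D,E,b,l]
After op 8 (replace(4, 'l')): offset=2, physical=[b,l,a,D,E], logical=[a,D,E,b,l]
After op 9 (replace(2, 'k')): offset=2, physical=[b,l,a,D,k], logical=[a,D,k,b,l]
After op 10 (replace(0, 'a')): offset=2, physical=[b,l,a,D,k], logical=[a,D,k,b,l]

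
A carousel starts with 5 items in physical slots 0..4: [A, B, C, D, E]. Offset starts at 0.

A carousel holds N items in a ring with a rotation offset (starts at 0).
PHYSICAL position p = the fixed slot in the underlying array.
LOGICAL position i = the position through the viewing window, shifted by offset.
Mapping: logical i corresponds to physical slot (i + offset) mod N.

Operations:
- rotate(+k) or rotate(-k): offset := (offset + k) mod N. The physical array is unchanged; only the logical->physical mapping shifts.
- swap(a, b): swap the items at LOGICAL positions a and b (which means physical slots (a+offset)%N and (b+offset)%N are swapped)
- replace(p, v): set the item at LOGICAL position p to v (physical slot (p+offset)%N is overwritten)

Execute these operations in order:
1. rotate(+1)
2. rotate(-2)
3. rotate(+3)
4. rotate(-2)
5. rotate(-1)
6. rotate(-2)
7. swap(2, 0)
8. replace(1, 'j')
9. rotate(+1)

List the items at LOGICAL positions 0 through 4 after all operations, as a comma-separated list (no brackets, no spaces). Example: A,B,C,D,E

Answer: j,C,A,B,E

Derivation:
After op 1 (rotate(+1)): offset=1, physical=[A,B,C,D,E], logical=[B,C,D,E,A]
After op 2 (rotate(-2)): offset=4, physical=[A,B,C,D,E], logical=[E,A,B,C,D]
After op 3 (rotate(+3)): offset=2, physical=[A,B,C,D,E], logical=[C,D,E,A,B]
After op 4 (rotate(-2)): offset=0, physical=[A,B,C,D,E], logical=[A,B,C,D,E]
After op 5 (rotate(-1)): offset=4, physical=[A,B,C,D,E], logical=[E,A,B,C,D]
After op 6 (rotate(-2)): offset=2, physical=[A,B,C,D,E], logical=[C,D,E,A,B]
After op 7 (swap(2, 0)): offset=2, physical=[A,B,E,D,C], logical=[E,D,C,A,B]
After op 8 (replace(1, 'j')): offset=2, physical=[A,B,E,j,C], logical=[E,j,C,A,B]
After op 9 (rotate(+1)): offset=3, physical=[A,B,E,j,C], logical=[j,C,A,B,E]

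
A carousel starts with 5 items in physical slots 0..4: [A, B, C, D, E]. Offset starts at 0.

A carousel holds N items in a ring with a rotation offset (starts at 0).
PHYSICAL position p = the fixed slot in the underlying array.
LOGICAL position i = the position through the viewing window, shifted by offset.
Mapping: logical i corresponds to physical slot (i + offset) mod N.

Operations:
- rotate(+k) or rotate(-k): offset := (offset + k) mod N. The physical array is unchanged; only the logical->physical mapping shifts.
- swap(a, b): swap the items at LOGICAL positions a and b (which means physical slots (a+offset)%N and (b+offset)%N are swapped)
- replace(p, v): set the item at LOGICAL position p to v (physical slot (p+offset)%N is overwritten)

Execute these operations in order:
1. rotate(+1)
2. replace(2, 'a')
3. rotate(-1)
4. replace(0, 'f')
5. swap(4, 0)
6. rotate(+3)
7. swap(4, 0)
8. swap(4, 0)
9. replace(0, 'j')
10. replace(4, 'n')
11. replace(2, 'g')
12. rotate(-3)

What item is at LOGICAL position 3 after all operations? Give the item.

After op 1 (rotate(+1)): offset=1, physical=[A,B,C,D,E], logical=[B,C,D,E,A]
After op 2 (replace(2, 'a')): offset=1, physical=[A,B,C,a,E], logical=[B,C,a,E,A]
After op 3 (rotate(-1)): offset=0, physical=[A,B,C,a,E], logical=[A,B,C,a,E]
After op 4 (replace(0, 'f')): offset=0, physical=[f,B,C,a,E], logical=[f,B,C,a,E]
After op 5 (swap(4, 0)): offset=0, physical=[E,B,C,a,f], logical=[E,B,C,a,f]
After op 6 (rotate(+3)): offset=3, physical=[E,B,C,a,f], logical=[a,f,E,B,C]
After op 7 (swap(4, 0)): offset=3, physical=[E,B,a,C,f], logical=[C,f,E,B,a]
After op 8 (swap(4, 0)): offset=3, physical=[E,B,C,a,f], logical=[a,f,E,B,C]
After op 9 (replace(0, 'j')): offset=3, physical=[E,B,C,j,f], logical=[j,f,E,B,C]
After op 10 (replace(4, 'n')): offset=3, physical=[E,B,n,j,f], logical=[j,f,E,B,n]
After op 11 (replace(2, 'g')): offset=3, physical=[g,B,n,j,f], logical=[j,f,g,B,n]
After op 12 (rotate(-3)): offset=0, physical=[g,B,n,j,f], logical=[g,B,n,j,f]

Answer: j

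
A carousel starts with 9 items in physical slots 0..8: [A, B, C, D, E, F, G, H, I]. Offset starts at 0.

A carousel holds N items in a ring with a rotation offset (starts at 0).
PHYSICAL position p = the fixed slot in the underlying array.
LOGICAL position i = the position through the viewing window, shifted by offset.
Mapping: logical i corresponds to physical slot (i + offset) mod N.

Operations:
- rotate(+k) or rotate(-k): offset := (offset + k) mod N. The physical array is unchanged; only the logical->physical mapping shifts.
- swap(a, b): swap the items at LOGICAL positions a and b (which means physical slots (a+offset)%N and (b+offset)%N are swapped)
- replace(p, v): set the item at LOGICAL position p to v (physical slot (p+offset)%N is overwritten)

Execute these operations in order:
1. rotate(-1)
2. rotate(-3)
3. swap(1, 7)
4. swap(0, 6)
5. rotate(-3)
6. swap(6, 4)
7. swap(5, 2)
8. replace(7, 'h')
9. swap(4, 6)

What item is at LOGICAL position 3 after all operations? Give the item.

After op 1 (rotate(-1)): offset=8, physical=[A,B,C,D,E,F,G,H,I], logical=[I,A,B,C,D,E,F,G,H]
After op 2 (rotate(-3)): offset=5, physical=[A,B,C,D,E,F,G,H,I], logical=[F,G,H,I,A,B,C,D,E]
After op 3 (swap(1, 7)): offset=5, physical=[A,B,C,G,E,F,D,H,I], logical=[F,D,H,I,A,B,C,G,E]
After op 4 (swap(0, 6)): offset=5, physical=[A,B,F,G,E,C,D,H,I], logical=[C,D,H,I,A,B,F,G,E]
After op 5 (rotate(-3)): offset=2, physical=[A,B,F,G,E,C,D,H,I], logical=[F,G,E,C,D,H,I,A,B]
After op 6 (swap(6, 4)): offset=2, physical=[A,B,F,G,E,C,I,H,D], logical=[F,G,E,C,I,H,D,A,B]
After op 7 (swap(5, 2)): offset=2, physical=[A,B,F,G,H,C,I,E,D], logical=[F,G,H,C,I,E,D,A,B]
After op 8 (replace(7, 'h')): offset=2, physical=[h,B,F,G,H,C,I,E,D], logical=[F,G,H,C,I,E,D,h,B]
After op 9 (swap(4, 6)): offset=2, physical=[h,B,F,G,H,C,D,E,I], logical=[F,G,H,C,D,E,I,h,B]

Answer: C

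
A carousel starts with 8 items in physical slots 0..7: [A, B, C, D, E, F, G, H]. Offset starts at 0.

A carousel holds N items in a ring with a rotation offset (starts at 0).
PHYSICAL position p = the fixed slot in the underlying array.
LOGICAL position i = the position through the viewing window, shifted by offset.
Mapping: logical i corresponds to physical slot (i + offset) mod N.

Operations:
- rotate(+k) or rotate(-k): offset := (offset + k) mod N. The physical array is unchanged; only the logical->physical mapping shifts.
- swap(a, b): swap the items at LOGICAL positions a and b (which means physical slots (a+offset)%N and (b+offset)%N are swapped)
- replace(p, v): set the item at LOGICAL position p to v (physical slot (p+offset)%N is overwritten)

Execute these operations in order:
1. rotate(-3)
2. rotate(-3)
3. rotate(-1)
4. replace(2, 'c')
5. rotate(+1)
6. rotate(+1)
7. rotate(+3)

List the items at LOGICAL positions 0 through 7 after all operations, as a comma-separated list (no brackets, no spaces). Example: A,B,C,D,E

After op 1 (rotate(-3)): offset=5, physical=[A,B,C,D,E,F,G,H], logical=[F,G,H,A,B,C,D,E]
After op 2 (rotate(-3)): offset=2, physical=[A,B,C,D,E,F,G,H], logical=[C,D,E,F,G,H,A,B]
After op 3 (rotate(-1)): offset=1, physical=[A,B,C,D,E,F,G,H], logical=[B,C,D,E,F,G,H,A]
After op 4 (replace(2, 'c')): offset=1, physical=[A,B,C,c,E,F,G,H], logical=[B,C,c,E,F,G,H,A]
After op 5 (rotate(+1)): offset=2, physical=[A,B,C,c,E,F,G,H], logical=[C,c,E,F,G,H,A,B]
After op 6 (rotate(+1)): offset=3, physical=[A,B,C,c,E,F,G,H], logical=[c,E,F,G,H,A,B,C]
After op 7 (rotate(+3)): offset=6, physical=[A,B,C,c,E,F,G,H], logical=[G,H,A,B,C,c,E,F]

Answer: G,H,A,B,C,c,E,F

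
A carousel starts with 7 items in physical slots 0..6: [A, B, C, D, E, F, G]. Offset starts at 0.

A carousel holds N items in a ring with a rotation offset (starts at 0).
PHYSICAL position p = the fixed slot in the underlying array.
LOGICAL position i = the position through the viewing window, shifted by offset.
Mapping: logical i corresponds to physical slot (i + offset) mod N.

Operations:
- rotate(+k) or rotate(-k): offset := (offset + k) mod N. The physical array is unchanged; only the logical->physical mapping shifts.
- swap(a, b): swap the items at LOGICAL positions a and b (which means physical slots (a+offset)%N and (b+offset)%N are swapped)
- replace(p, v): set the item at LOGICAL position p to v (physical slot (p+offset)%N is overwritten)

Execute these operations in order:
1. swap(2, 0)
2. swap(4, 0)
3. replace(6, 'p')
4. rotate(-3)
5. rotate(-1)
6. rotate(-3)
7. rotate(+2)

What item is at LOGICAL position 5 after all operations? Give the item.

Answer: E

Derivation:
After op 1 (swap(2, 0)): offset=0, physical=[C,B,A,D,E,F,G], logical=[C,B,A,D,E,F,G]
After op 2 (swap(4, 0)): offset=0, physical=[E,B,A,D,C,F,G], logical=[E,B,A,D,C,F,G]
After op 3 (replace(6, 'p')): offset=0, physical=[E,B,A,D,C,F,p], logical=[E,B,A,D,C,F,p]
After op 4 (rotate(-3)): offset=4, physical=[E,B,A,D,C,F,p], logical=[C,F,p,E,B,A,D]
After op 5 (rotate(-1)): offset=3, physical=[E,B,A,D,C,F,p], logical=[D,C,F,p,E,B,A]
After op 6 (rotate(-3)): offset=0, physical=[E,B,A,D,C,F,p], logical=[E,B,A,D,C,F,p]
After op 7 (rotate(+2)): offset=2, physical=[E,B,A,D,C,F,p], logical=[A,D,C,F,p,E,B]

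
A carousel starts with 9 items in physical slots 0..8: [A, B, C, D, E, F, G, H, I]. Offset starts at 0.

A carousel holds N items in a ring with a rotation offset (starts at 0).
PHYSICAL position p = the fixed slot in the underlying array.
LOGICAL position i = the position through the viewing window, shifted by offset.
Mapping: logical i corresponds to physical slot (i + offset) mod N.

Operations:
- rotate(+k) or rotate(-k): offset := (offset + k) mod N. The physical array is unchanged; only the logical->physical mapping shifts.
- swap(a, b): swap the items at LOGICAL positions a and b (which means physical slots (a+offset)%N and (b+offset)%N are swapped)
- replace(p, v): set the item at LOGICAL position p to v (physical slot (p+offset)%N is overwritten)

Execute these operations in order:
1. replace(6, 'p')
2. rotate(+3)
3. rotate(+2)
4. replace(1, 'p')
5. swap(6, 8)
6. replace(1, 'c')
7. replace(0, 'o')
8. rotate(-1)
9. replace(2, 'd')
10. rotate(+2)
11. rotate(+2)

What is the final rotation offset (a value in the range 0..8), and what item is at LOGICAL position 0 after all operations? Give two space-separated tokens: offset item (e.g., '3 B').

Answer: 8 I

Derivation:
After op 1 (replace(6, 'p')): offset=0, physical=[A,B,C,D,E,F,p,H,I], logical=[A,B,C,D,E,F,p,H,I]
After op 2 (rotate(+3)): offset=3, physical=[A,B,C,D,E,F,p,H,I], logical=[D,E,F,p,H,I,A,B,C]
After op 3 (rotate(+2)): offset=5, physical=[A,B,C,D,E,F,p,H,I], logical=[F,p,H,I,A,B,C,D,E]
After op 4 (replace(1, 'p')): offset=5, physical=[A,B,C,D,E,F,p,H,I], logical=[F,p,H,I,A,B,C,D,E]
After op 5 (swap(6, 8)): offset=5, physical=[A,B,E,D,C,F,p,H,I], logical=[F,p,H,I,A,B,E,D,C]
After op 6 (replace(1, 'c')): offset=5, physical=[A,B,E,D,C,F,c,H,I], logical=[F,c,H,I,A,B,E,D,C]
After op 7 (replace(0, 'o')): offset=5, physical=[A,B,E,D,C,o,c,H,I], logical=[o,c,H,I,A,B,E,D,C]
After op 8 (rotate(-1)): offset=4, physical=[A,B,E,D,C,o,c,H,I], logical=[C,o,c,H,I,A,B,E,D]
After op 9 (replace(2, 'd')): offset=4, physical=[A,B,E,D,C,o,d,H,I], logical=[C,o,d,H,I,A,B,E,D]
After op 10 (rotate(+2)): offset=6, physical=[A,B,E,D,C,o,d,H,I], logical=[d,H,I,A,B,E,D,C,o]
After op 11 (rotate(+2)): offset=8, physical=[A,B,E,D,C,o,d,H,I], logical=[I,A,B,E,D,C,o,d,H]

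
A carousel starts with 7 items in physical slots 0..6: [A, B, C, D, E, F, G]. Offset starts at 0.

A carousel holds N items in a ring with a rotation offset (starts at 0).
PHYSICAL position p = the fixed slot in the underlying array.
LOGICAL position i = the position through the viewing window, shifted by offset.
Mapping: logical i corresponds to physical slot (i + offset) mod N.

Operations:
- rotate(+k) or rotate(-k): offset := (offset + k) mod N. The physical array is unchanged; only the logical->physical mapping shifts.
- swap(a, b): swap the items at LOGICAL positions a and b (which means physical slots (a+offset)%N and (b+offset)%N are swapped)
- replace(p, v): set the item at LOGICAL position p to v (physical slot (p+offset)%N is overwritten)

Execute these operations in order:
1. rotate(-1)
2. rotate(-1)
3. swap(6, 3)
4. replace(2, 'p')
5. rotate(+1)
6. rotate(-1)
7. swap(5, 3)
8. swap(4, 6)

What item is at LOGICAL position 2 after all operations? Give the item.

Answer: p

Derivation:
After op 1 (rotate(-1)): offset=6, physical=[A,B,C,D,E,F,G], logical=[G,A,B,C,D,E,F]
After op 2 (rotate(-1)): offset=5, physical=[A,B,C,D,E,F,G], logical=[F,G,A,B,C,D,E]
After op 3 (swap(6, 3)): offset=5, physical=[A,E,C,D,B,F,G], logical=[F,G,A,E,C,D,B]
After op 4 (replace(2, 'p')): offset=5, physical=[p,E,C,D,B,F,G], logical=[F,G,p,E,C,D,B]
After op 5 (rotate(+1)): offset=6, physical=[p,E,C,D,B,F,G], logical=[G,p,E,C,D,B,F]
After op 6 (rotate(-1)): offset=5, physical=[p,E,C,D,B,F,G], logical=[F,G,p,E,C,D,B]
After op 7 (swap(5, 3)): offset=5, physical=[p,D,C,E,B,F,G], logical=[F,G,p,D,C,E,B]
After op 8 (swap(4, 6)): offset=5, physical=[p,D,B,E,C,F,G], logical=[F,G,p,D,B,E,C]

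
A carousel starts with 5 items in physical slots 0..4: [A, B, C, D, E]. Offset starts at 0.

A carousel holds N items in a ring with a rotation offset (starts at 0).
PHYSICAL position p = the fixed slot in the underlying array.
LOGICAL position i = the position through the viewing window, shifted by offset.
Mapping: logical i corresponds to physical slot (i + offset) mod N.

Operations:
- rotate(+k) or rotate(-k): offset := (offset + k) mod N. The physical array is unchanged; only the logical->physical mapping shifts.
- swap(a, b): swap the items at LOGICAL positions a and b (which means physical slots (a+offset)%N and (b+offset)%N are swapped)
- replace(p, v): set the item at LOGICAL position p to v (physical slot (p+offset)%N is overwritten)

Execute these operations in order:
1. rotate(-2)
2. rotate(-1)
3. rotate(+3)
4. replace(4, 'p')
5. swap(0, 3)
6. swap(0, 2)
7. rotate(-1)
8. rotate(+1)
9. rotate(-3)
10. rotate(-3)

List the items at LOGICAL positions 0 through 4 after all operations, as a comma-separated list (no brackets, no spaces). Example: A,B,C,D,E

Answer: p,C,B,D,A

Derivation:
After op 1 (rotate(-2)): offset=3, physical=[A,B,C,D,E], logical=[D,E,A,B,C]
After op 2 (rotate(-1)): offset=2, physical=[A,B,C,D,E], logical=[C,D,E,A,B]
After op 3 (rotate(+3)): offset=0, physical=[A,B,C,D,E], logical=[A,B,C,D,E]
After op 4 (replace(4, 'p')): offset=0, physical=[A,B,C,D,p], logical=[A,B,C,D,p]
After op 5 (swap(0, 3)): offset=0, physical=[D,B,C,A,p], logical=[D,B,C,A,p]
After op 6 (swap(0, 2)): offset=0, physical=[C,B,D,A,p], logical=[C,B,D,A,p]
After op 7 (rotate(-1)): offset=4, physical=[C,B,D,A,p], logical=[p,C,B,D,A]
After op 8 (rotate(+1)): offset=0, physical=[C,B,D,A,p], logical=[C,B,D,A,p]
After op 9 (rotate(-3)): offset=2, physical=[C,B,D,A,p], logical=[D,A,p,C,B]
After op 10 (rotate(-3)): offset=4, physical=[C,B,D,A,p], logical=[p,C,B,D,A]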